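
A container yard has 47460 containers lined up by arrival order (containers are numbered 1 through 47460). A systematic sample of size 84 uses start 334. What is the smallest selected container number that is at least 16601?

16719

k = 47460/84 = 565
Steps past start: ⌈(16601 − 334)/565⌉ = ⌈16267/565⌉ = 29
Selected container: 334 + 29×565 = 16719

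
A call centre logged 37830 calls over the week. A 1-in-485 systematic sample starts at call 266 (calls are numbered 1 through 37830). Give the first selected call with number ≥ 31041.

k = 485
Steps past start: ⌈(31041 − 266)/485⌉ = ⌈30775/485⌉ = 64
Selected call: 266 + 64×485 = 31306

31306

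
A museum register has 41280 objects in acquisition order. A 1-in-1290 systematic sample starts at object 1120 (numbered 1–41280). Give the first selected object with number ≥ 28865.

29500

k = 1290
Steps past start: ⌈(28865 − 1120)/1290⌉ = ⌈27745/1290⌉ = 22
Selected object: 1120 + 22×1290 = 29500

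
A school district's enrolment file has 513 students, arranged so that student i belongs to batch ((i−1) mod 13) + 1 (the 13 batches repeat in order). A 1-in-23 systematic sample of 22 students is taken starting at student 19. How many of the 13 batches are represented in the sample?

13

Consecutive selections differ by k = 23, so their batch numbers differ by 23 mod 13 = 10.
gcd(23, 13) = 1, so the sample visits 13/1 = 13 distinct residues mod 13.
Start 19 is batch 6; the batches hit are 1, 2, 3, 4, 5, 6, 7, 8, 9, 10, 11, 12, 13.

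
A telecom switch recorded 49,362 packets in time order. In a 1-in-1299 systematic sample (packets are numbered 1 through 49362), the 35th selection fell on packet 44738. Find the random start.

k = 1299
r = 44738 − (35−1)×1299 = 44738 − 44166 = 572

572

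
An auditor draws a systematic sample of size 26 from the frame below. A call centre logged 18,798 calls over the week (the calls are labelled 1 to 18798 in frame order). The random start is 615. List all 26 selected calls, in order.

k = N/n = 18798/26 = 723
call 1: 615
call 2: 615 + 723 = 1338
call 3: 1338 + 723 = 2061
call 4: 2061 + 723 = 2784
call 5: 2784 + 723 = 3507
call 6: 3507 + 723 = 4230
call 7: 4230 + 723 = 4953
call 8: 4953 + 723 = 5676
call 9: 5676 + 723 = 6399
call 10: 6399 + 723 = 7122
call 11: 7122 + 723 = 7845
call 12: 7845 + 723 = 8568
call 13: 8568 + 723 = 9291
call 14: 9291 + 723 = 10014
call 15: 10014 + 723 = 10737
call 16: 10737 + 723 = 11460
call 17: 11460 + 723 = 12183
call 18: 12183 + 723 = 12906
call 19: 12906 + 723 = 13629
call 20: 13629 + 723 = 14352
call 21: 14352 + 723 = 15075
call 22: 15075 + 723 = 15798
call 23: 15798 + 723 = 16521
call 24: 16521 + 723 = 17244
call 25: 17244 + 723 = 17967
call 26: 17967 + 723 = 18690

615, 1338, 2061, 2784, 3507, 4230, 4953, 5676, 6399, 7122, 7845, 8568, 9291, 10014, 10737, 11460, 12183, 12906, 13629, 14352, 15075, 15798, 16521, 17244, 17967, 18690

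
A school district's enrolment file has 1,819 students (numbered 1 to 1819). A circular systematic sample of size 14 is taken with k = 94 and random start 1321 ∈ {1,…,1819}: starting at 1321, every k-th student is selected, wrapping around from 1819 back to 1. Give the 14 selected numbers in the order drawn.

1321, 1415, 1509, 1603, 1697, 1791, 66, 160, 254, 348, 442, 536, 630, 724

Selection 1: 1321
Selection 2: 1321 + 94 = 1415
Selection 3: 1415 + 94 = 1509
Selection 4: 1509 + 94 = 1603
Selection 5: 1603 + 94 = 1697
Selection 6: 1697 + 94 = 1791
Selection 7: 1791 + 94 = 1885 → 1885 − 1819 = 66
Selection 8: 66 + 94 = 160
Selection 9: 160 + 94 = 254
Selection 10: 254 + 94 = 348
Selection 11: 348 + 94 = 442
Selection 12: 442 + 94 = 536
Selection 13: 536 + 94 = 630
Selection 14: 630 + 94 = 724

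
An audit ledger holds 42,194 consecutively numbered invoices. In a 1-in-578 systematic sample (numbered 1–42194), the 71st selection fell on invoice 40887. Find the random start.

427

k = 578
r = 40887 − (71−1)×578 = 40887 − 40460 = 427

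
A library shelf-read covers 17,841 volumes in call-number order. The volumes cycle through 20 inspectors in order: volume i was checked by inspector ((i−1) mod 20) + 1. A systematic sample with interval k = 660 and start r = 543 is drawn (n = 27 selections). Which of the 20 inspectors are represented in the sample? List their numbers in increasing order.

3

Consecutive selections differ by k = 660, so their inspector numbers differ by 660 mod 20 = 0.
gcd(660, 20) = 20, so the sample visits 20/20 = 1 distinct residues mod 20.
Start 543 is inspector 3; the inspectors hit are 3.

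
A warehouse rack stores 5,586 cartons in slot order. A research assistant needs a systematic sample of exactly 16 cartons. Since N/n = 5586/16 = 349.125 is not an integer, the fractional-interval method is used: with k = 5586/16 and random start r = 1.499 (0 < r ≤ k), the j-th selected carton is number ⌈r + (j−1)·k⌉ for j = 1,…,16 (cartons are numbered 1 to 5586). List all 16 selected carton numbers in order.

2, 351, 700, 1049, 1398, 1748, 2097, 2446, 2795, 3144, 3493, 3842, 4191, 4541, 4890, 5239

j=1: r + 0k = 1.499 → ⌈·⌉ = 2
j=2: r + 1k = 350.624 → ⌈·⌉ = 351
j=3: r + 2k = 699.749 → ⌈·⌉ = 700
j=4: r + 3k = 1048.874 → ⌈·⌉ = 1049
j=5: r + 4k = 1397.999 → ⌈·⌉ = 1398
j=6: r + 5k = 1747.124 → ⌈·⌉ = 1748
j=7: r + 6k = 2096.249 → ⌈·⌉ = 2097
j=8: r + 7k = 2445.374 → ⌈·⌉ = 2446
j=9: r + 8k = 2794.499 → ⌈·⌉ = 2795
j=10: r + 9k = 3143.624 → ⌈·⌉ = 3144
j=11: r + 10k = 3492.749 → ⌈·⌉ = 3493
j=12: r + 11k = 3841.874 → ⌈·⌉ = 3842
j=13: r + 12k = 4190.999 → ⌈·⌉ = 4191
j=14: r + 13k = 4540.124 → ⌈·⌉ = 4541
j=15: r + 14k = 4889.249 → ⌈·⌉ = 4890
j=16: r + 15k = 5238.374 → ⌈·⌉ = 5239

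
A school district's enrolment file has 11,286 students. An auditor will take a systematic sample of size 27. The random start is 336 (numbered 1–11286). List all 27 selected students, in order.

336, 754, 1172, 1590, 2008, 2426, 2844, 3262, 3680, 4098, 4516, 4934, 5352, 5770, 6188, 6606, 7024, 7442, 7860, 8278, 8696, 9114, 9532, 9950, 10368, 10786, 11204

k = N/n = 11286/27 = 418
student 1: 336
student 2: 336 + 418 = 754
student 3: 754 + 418 = 1172
student 4: 1172 + 418 = 1590
student 5: 1590 + 418 = 2008
student 6: 2008 + 418 = 2426
student 7: 2426 + 418 = 2844
student 8: 2844 + 418 = 3262
student 9: 3262 + 418 = 3680
student 10: 3680 + 418 = 4098
student 11: 4098 + 418 = 4516
student 12: 4516 + 418 = 4934
student 13: 4934 + 418 = 5352
student 14: 5352 + 418 = 5770
student 15: 5770 + 418 = 6188
student 16: 6188 + 418 = 6606
student 17: 6606 + 418 = 7024
student 18: 7024 + 418 = 7442
student 19: 7442 + 418 = 7860
student 20: 7860 + 418 = 8278
student 21: 8278 + 418 = 8696
student 22: 8696 + 418 = 9114
student 23: 9114 + 418 = 9532
student 24: 9532 + 418 = 9950
student 25: 9950 + 418 = 10368
student 26: 10368 + 418 = 10786
student 27: 10786 + 418 = 11204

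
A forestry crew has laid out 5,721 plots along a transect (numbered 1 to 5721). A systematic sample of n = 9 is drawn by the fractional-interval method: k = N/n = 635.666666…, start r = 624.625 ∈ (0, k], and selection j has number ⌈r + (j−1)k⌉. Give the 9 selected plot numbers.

625, 1261, 1896, 2532, 3168, 3803, 4439, 5075, 5710

j=1: r + 0k = 624.625 → ⌈·⌉ = 625
j=2: r + 1k = 1260.291666… → ⌈·⌉ = 1261
j=3: r + 2k = 1895.958333… → ⌈·⌉ = 1896
j=4: r + 3k = 2531.625 → ⌈·⌉ = 2532
j=5: r + 4k = 3167.291666… → ⌈·⌉ = 3168
j=6: r + 5k = 3802.958333… → ⌈·⌉ = 3803
j=7: r + 6k = 4438.625 → ⌈·⌉ = 4439
j=8: r + 7k = 5074.291666… → ⌈·⌉ = 5075
j=9: r + 8k = 5709.958333… → ⌈·⌉ = 5710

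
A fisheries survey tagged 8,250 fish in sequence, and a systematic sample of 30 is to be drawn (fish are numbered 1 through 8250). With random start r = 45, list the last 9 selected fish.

5820, 6095, 6370, 6645, 6920, 7195, 7470, 7745, 8020

k = N/n = 8250/30 = 275
22nd selection = 45 + 21×275 = 5820
23rd: 5820 + 275 = 6095
24th: 6095 + 275 = 6370
25th: 6370 + 275 = 6645
26th: 6645 + 275 = 6920
27th: 6920 + 275 = 7195
28th: 7195 + 275 = 7470
29th: 7470 + 275 = 7745
30th: 7745 + 275 = 8020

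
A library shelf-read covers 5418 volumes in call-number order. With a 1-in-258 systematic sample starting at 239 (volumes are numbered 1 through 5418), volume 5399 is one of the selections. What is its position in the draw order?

k = 258
position = (5399 − 239)/258 + 1 = 5160/258 + 1 = 20 + 1 = 21

21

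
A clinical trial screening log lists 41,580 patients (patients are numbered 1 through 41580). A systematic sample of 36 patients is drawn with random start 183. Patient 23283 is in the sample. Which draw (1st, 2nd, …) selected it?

k = 41580/36 = 1155
position = (23283 − 183)/1155 + 1 = 23100/1155 + 1 = 20 + 1 = 21

21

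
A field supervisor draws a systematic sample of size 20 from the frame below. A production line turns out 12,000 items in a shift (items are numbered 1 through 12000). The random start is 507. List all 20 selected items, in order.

k = N/n = 12000/20 = 600
item 1: 507
item 2: 507 + 600 = 1107
item 3: 1107 + 600 = 1707
item 4: 1707 + 600 = 2307
item 5: 2307 + 600 = 2907
item 6: 2907 + 600 = 3507
item 7: 3507 + 600 = 4107
item 8: 4107 + 600 = 4707
item 9: 4707 + 600 = 5307
item 10: 5307 + 600 = 5907
item 11: 5907 + 600 = 6507
item 12: 6507 + 600 = 7107
item 13: 7107 + 600 = 7707
item 14: 7707 + 600 = 8307
item 15: 8307 + 600 = 8907
item 16: 8907 + 600 = 9507
item 17: 9507 + 600 = 10107
item 18: 10107 + 600 = 10707
item 19: 10707 + 600 = 11307
item 20: 11307 + 600 = 11907

507, 1107, 1707, 2307, 2907, 3507, 4107, 4707, 5307, 5907, 6507, 7107, 7707, 8307, 8907, 9507, 10107, 10707, 11307, 11907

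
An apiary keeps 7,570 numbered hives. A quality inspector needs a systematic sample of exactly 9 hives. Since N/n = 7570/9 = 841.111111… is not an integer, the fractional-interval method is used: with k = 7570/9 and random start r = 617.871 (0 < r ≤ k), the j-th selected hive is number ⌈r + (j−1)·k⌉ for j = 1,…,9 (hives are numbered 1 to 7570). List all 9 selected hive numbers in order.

j=1: r + 0k = 617.871 → ⌈·⌉ = 618
j=2: r + 1k = 1458.982111… → ⌈·⌉ = 1459
j=3: r + 2k = 2300.093222… → ⌈·⌉ = 2301
j=4: r + 3k = 3141.204333… → ⌈·⌉ = 3142
j=5: r + 4k = 3982.315444… → ⌈·⌉ = 3983
j=6: r + 5k = 4823.426555… → ⌈·⌉ = 4824
j=7: r + 6k = 5664.537666… → ⌈·⌉ = 5665
j=8: r + 7k = 6505.648777… → ⌈·⌉ = 6506
j=9: r + 8k = 7346.759888… → ⌈·⌉ = 7347

618, 1459, 2301, 3142, 3983, 4824, 5665, 6506, 7347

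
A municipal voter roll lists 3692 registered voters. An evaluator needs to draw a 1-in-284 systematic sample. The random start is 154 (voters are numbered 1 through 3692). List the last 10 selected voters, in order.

4th selection = 154 + 3×284 = 1006
5th: 1006 + 284 = 1290
6th: 1290 + 284 = 1574
7th: 1574 + 284 = 1858
8th: 1858 + 284 = 2142
9th: 2142 + 284 = 2426
10th: 2426 + 284 = 2710
11th: 2710 + 284 = 2994
12th: 2994 + 284 = 3278
13th: 3278 + 284 = 3562

1006, 1290, 1574, 1858, 2142, 2426, 2710, 2994, 3278, 3562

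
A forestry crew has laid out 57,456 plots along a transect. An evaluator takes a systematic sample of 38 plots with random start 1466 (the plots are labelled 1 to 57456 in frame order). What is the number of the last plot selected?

k = 57456/38 = 1512
38th selection = r + (38−1)·k = 1466 + 37×1512 = 1466 + 55944 = 57410

57410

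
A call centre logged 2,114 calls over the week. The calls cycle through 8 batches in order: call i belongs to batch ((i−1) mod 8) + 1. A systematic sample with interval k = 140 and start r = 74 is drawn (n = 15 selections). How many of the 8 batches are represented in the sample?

Consecutive selections differ by k = 140, so their batch numbers differ by 140 mod 8 = 4.
gcd(140, 8) = 4, so the sample visits 8/4 = 2 distinct residues mod 8.
Start 74 is batch 2; the batches hit are 2, 6.

2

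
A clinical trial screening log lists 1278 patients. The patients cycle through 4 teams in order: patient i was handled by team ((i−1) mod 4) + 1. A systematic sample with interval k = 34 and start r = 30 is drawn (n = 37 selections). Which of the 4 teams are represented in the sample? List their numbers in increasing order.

Consecutive selections differ by k = 34, so their team numbers differ by 34 mod 4 = 2.
gcd(34, 4) = 2, so the sample visits 4/2 = 2 distinct residues mod 4.
Start 30 is team 2; the teams hit are 2, 4.

2, 4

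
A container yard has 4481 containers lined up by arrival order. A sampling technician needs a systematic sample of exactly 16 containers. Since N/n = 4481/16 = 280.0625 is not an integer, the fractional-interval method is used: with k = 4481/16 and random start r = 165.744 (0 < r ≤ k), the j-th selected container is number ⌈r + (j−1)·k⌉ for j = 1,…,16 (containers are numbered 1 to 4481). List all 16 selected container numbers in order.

166, 446, 726, 1006, 1286, 1567, 1847, 2127, 2407, 2687, 2967, 3247, 3527, 3807, 4087, 4367

j=1: r + 0k = 165.744 → ⌈·⌉ = 166
j=2: r + 1k = 445.8065 → ⌈·⌉ = 446
j=3: r + 2k = 725.869 → ⌈·⌉ = 726
j=4: r + 3k = 1005.9315 → ⌈·⌉ = 1006
j=5: r + 4k = 1285.994 → ⌈·⌉ = 1286
j=6: r + 5k = 1566.0565 → ⌈·⌉ = 1567
j=7: r + 6k = 1846.119 → ⌈·⌉ = 1847
j=8: r + 7k = 2126.1815 → ⌈·⌉ = 2127
j=9: r + 8k = 2406.244 → ⌈·⌉ = 2407
j=10: r + 9k = 2686.3065 → ⌈·⌉ = 2687
j=11: r + 10k = 2966.369 → ⌈·⌉ = 2967
j=12: r + 11k = 3246.4315 → ⌈·⌉ = 3247
j=13: r + 12k = 3526.494 → ⌈·⌉ = 3527
j=14: r + 13k = 3806.5565 → ⌈·⌉ = 3807
j=15: r + 14k = 4086.619 → ⌈·⌉ = 4087
j=16: r + 15k = 4366.6815 → ⌈·⌉ = 4367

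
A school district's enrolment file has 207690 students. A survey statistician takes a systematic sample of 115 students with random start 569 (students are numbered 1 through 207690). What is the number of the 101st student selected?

181169

k = 207690/115 = 1806
101st selection = r + (101−1)·k = 569 + 100×1806 = 569 + 180600 = 181169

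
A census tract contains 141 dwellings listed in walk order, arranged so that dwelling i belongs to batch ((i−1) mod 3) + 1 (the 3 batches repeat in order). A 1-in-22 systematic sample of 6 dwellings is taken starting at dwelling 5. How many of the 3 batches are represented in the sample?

3

Consecutive selections differ by k = 22, so their batch numbers differ by 22 mod 3 = 1.
gcd(22, 3) = 1, so the sample visits 3/1 = 3 distinct residues mod 3.
Start 5 is batch 2; the batches hit are 1, 2, 3.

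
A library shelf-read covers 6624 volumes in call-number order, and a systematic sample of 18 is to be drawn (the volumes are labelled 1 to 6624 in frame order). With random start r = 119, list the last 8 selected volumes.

k = N/n = 6624/18 = 368
11th selection = 119 + 10×368 = 3799
12th: 3799 + 368 = 4167
13th: 4167 + 368 = 4535
14th: 4535 + 368 = 4903
15th: 4903 + 368 = 5271
16th: 5271 + 368 = 5639
17th: 5639 + 368 = 6007
18th: 6007 + 368 = 6375

3799, 4167, 4535, 4903, 5271, 5639, 6007, 6375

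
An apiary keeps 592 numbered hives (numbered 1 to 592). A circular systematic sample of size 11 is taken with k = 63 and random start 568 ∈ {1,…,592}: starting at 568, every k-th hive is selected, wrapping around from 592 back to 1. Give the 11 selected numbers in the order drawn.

Selection 1: 568
Selection 2: 568 + 63 = 631 → 631 − 592 = 39
Selection 3: 39 + 63 = 102
Selection 4: 102 + 63 = 165
Selection 5: 165 + 63 = 228
Selection 6: 228 + 63 = 291
Selection 7: 291 + 63 = 354
Selection 8: 354 + 63 = 417
Selection 9: 417 + 63 = 480
Selection 10: 480 + 63 = 543
Selection 11: 543 + 63 = 606 → 606 − 592 = 14

568, 39, 102, 165, 228, 291, 354, 417, 480, 543, 14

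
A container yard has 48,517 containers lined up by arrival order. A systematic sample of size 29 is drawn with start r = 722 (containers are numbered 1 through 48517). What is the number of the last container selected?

47566

k = 48517/29 = 1673
29th selection = r + (29−1)·k = 722 + 28×1673 = 722 + 46844 = 47566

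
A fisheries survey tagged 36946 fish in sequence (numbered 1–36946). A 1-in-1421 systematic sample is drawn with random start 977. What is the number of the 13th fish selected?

18029

k = 1421
13th selection = r + (13−1)·k = 977 + 12×1421 = 977 + 17052 = 18029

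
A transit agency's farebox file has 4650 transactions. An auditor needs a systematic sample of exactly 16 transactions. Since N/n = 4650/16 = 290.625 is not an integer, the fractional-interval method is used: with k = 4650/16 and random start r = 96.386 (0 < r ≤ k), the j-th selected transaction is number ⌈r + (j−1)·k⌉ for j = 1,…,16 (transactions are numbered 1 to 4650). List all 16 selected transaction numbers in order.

97, 388, 678, 969, 1259, 1550, 1841, 2131, 2422, 2713, 3003, 3294, 3584, 3875, 4166, 4456

j=1: r + 0k = 96.386 → ⌈·⌉ = 97
j=2: r + 1k = 387.011 → ⌈·⌉ = 388
j=3: r + 2k = 677.636 → ⌈·⌉ = 678
j=4: r + 3k = 968.261 → ⌈·⌉ = 969
j=5: r + 4k = 1258.886 → ⌈·⌉ = 1259
j=6: r + 5k = 1549.511 → ⌈·⌉ = 1550
j=7: r + 6k = 1840.136 → ⌈·⌉ = 1841
j=8: r + 7k = 2130.761 → ⌈·⌉ = 2131
j=9: r + 8k = 2421.386 → ⌈·⌉ = 2422
j=10: r + 9k = 2712.011 → ⌈·⌉ = 2713
j=11: r + 10k = 3002.636 → ⌈·⌉ = 3003
j=12: r + 11k = 3293.261 → ⌈·⌉ = 3294
j=13: r + 12k = 3583.886 → ⌈·⌉ = 3584
j=14: r + 13k = 3874.511 → ⌈·⌉ = 3875
j=15: r + 14k = 4165.136 → ⌈·⌉ = 4166
j=16: r + 15k = 4455.761 → ⌈·⌉ = 4456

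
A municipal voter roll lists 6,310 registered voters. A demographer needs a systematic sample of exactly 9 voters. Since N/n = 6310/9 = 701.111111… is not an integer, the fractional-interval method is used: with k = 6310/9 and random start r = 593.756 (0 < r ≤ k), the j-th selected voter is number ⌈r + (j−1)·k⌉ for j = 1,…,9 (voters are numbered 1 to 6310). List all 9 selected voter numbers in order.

594, 1295, 1996, 2698, 3399, 4100, 4801, 5502, 6203

j=1: r + 0k = 593.756 → ⌈·⌉ = 594
j=2: r + 1k = 1294.867111… → ⌈·⌉ = 1295
j=3: r + 2k = 1995.978222… → ⌈·⌉ = 1996
j=4: r + 3k = 2697.089333… → ⌈·⌉ = 2698
j=5: r + 4k = 3398.200444… → ⌈·⌉ = 3399
j=6: r + 5k = 4099.311555… → ⌈·⌉ = 4100
j=7: r + 6k = 4800.422666… → ⌈·⌉ = 4801
j=8: r + 7k = 5501.533777… → ⌈·⌉ = 5502
j=9: r + 8k = 6202.644888… → ⌈·⌉ = 6203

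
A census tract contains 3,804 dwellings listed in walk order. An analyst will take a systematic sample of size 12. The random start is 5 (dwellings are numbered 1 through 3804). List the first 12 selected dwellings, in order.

5, 322, 639, 956, 1273, 1590, 1907, 2224, 2541, 2858, 3175, 3492

k = N/n = 3804/12 = 317
dwelling 1: 5
dwelling 2: 5 + 317 = 322
dwelling 3: 322 + 317 = 639
dwelling 4: 639 + 317 = 956
dwelling 5: 956 + 317 = 1273
dwelling 6: 1273 + 317 = 1590
dwelling 7: 1590 + 317 = 1907
dwelling 8: 1907 + 317 = 2224
dwelling 9: 2224 + 317 = 2541
dwelling 10: 2541 + 317 = 2858
dwelling 11: 2858 + 317 = 3175
dwelling 12: 3175 + 317 = 3492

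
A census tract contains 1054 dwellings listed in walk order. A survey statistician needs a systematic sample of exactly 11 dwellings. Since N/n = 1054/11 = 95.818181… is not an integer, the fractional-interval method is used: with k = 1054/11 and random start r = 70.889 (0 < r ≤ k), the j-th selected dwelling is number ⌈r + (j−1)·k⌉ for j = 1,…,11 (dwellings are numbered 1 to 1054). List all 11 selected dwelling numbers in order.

71, 167, 263, 359, 455, 550, 646, 742, 838, 934, 1030

j=1: r + 0k = 70.889 → ⌈·⌉ = 71
j=2: r + 1k = 166.707181… → ⌈·⌉ = 167
j=3: r + 2k = 262.525363… → ⌈·⌉ = 263
j=4: r + 3k = 358.343545… → ⌈·⌉ = 359
j=5: r + 4k = 454.161727… → ⌈·⌉ = 455
j=6: r + 5k = 549.979909… → ⌈·⌉ = 550
j=7: r + 6k = 645.798090… → ⌈·⌉ = 646
j=8: r + 7k = 741.616272… → ⌈·⌉ = 742
j=9: r + 8k = 837.434454… → ⌈·⌉ = 838
j=10: r + 9k = 933.252636… → ⌈·⌉ = 934
j=11: r + 10k = 1029.070818… → ⌈·⌉ = 1030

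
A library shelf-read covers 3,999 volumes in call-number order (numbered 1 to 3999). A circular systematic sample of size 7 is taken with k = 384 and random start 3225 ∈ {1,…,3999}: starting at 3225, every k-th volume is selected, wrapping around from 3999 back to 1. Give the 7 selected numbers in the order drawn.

Selection 1: 3225
Selection 2: 3225 + 384 = 3609
Selection 3: 3609 + 384 = 3993
Selection 4: 3993 + 384 = 4377 → 4377 − 3999 = 378
Selection 5: 378 + 384 = 762
Selection 6: 762 + 384 = 1146
Selection 7: 1146 + 384 = 1530

3225, 3609, 3993, 378, 762, 1146, 1530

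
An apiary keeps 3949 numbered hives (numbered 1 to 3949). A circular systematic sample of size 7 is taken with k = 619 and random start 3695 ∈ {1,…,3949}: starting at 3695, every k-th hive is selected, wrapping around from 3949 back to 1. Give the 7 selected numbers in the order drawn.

3695, 365, 984, 1603, 2222, 2841, 3460

Selection 1: 3695
Selection 2: 3695 + 619 = 4314 → 4314 − 3949 = 365
Selection 3: 365 + 619 = 984
Selection 4: 984 + 619 = 1603
Selection 5: 1603 + 619 = 2222
Selection 6: 2222 + 619 = 2841
Selection 7: 2841 + 619 = 3460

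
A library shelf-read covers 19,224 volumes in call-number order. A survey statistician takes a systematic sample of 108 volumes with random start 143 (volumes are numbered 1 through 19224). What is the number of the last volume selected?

19189

k = 19224/108 = 178
108th selection = r + (108−1)·k = 143 + 107×178 = 143 + 19046 = 19189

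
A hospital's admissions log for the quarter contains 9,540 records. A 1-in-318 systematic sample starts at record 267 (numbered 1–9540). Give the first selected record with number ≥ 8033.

8217

k = 318
Steps past start: ⌈(8033 − 267)/318⌉ = ⌈7766/318⌉ = 25
Selected record: 267 + 25×318 = 8217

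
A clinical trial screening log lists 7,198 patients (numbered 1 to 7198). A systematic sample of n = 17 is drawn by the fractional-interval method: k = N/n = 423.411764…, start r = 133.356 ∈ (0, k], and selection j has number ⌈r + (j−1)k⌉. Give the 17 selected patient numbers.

134, 557, 981, 1404, 1828, 2251, 2674, 3098, 3521, 3945, 4368, 4791, 5215, 5638, 6062, 6485, 6908

j=1: r + 0k = 133.356 → ⌈·⌉ = 134
j=2: r + 1k = 556.767764… → ⌈·⌉ = 557
j=3: r + 2k = 980.179529… → ⌈·⌉ = 981
j=4: r + 3k = 1403.591294… → ⌈·⌉ = 1404
j=5: r + 4k = 1827.003058… → ⌈·⌉ = 1828
j=6: r + 5k = 2250.414823… → ⌈·⌉ = 2251
j=7: r + 6k = 2673.826588… → ⌈·⌉ = 2674
j=8: r + 7k = 3097.238352… → ⌈·⌉ = 3098
j=9: r + 8k = 3520.650117… → ⌈·⌉ = 3521
j=10: r + 9k = 3944.061882… → ⌈·⌉ = 3945
j=11: r + 10k = 4367.473647… → ⌈·⌉ = 4368
j=12: r + 11k = 4790.885411… → ⌈·⌉ = 4791
j=13: r + 12k = 5214.297176… → ⌈·⌉ = 5215
j=14: r + 13k = 5637.708941… → ⌈·⌉ = 5638
j=15: r + 14k = 6061.120705… → ⌈·⌉ = 6062
j=16: r + 15k = 6484.532470… → ⌈·⌉ = 6485
j=17: r + 16k = 6907.944235… → ⌈·⌉ = 6908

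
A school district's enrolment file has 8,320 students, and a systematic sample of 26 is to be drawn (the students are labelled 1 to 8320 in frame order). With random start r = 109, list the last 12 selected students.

4589, 4909, 5229, 5549, 5869, 6189, 6509, 6829, 7149, 7469, 7789, 8109

k = N/n = 8320/26 = 320
15th selection = 109 + 14×320 = 4589
16th: 4589 + 320 = 4909
17th: 4909 + 320 = 5229
18th: 5229 + 320 = 5549
19th: 5549 + 320 = 5869
20th: 5869 + 320 = 6189
21st: 6189 + 320 = 6509
22nd: 6509 + 320 = 6829
23rd: 6829 + 320 = 7149
24th: 7149 + 320 = 7469
25th: 7469 + 320 = 7789
26th: 7789 + 320 = 8109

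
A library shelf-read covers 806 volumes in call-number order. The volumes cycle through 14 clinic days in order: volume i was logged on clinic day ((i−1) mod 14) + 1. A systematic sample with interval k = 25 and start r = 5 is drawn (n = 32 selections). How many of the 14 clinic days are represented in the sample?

Consecutive selections differ by k = 25, so their clinic day numbers differ by 25 mod 14 = 11.
gcd(25, 14) = 1, so the sample visits 14/1 = 14 distinct residues mod 14.
Start 5 is clinic day 5; the clinic days hit are 1, 2, 3, 4, 5, 6, 7, 8, 9, 10, 11, 12, 13, 14.

14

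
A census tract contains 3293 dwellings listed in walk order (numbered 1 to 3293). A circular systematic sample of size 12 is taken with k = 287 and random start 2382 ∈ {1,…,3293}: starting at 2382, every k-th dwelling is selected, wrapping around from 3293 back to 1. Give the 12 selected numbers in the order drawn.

Selection 1: 2382
Selection 2: 2382 + 287 = 2669
Selection 3: 2669 + 287 = 2956
Selection 4: 2956 + 287 = 3243
Selection 5: 3243 + 287 = 3530 → 3530 − 3293 = 237
Selection 6: 237 + 287 = 524
Selection 7: 524 + 287 = 811
Selection 8: 811 + 287 = 1098
Selection 9: 1098 + 287 = 1385
Selection 10: 1385 + 287 = 1672
Selection 11: 1672 + 287 = 1959
Selection 12: 1959 + 287 = 2246

2382, 2669, 2956, 3243, 237, 524, 811, 1098, 1385, 1672, 1959, 2246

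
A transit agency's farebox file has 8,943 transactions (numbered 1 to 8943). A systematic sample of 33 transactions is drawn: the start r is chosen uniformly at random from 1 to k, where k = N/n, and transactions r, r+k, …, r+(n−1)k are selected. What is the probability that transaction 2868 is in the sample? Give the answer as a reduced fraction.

k = 8943/33 = 271.
Transaction 2868 is selected iff r ≡ 2868 (mod 271); exactly one such r in {1,…,271}.
Inclusion probability = 1/271.

1/271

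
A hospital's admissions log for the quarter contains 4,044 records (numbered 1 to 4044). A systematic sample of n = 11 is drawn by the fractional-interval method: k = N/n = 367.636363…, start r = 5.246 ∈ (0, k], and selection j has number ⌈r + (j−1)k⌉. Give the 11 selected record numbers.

j=1: r + 0k = 5.246 → ⌈·⌉ = 6
j=2: r + 1k = 372.882363… → ⌈·⌉ = 373
j=3: r + 2k = 740.518727… → ⌈·⌉ = 741
j=4: r + 3k = 1108.155090… → ⌈·⌉ = 1109
j=5: r + 4k = 1475.791454… → ⌈·⌉ = 1476
j=6: r + 5k = 1843.427818… → ⌈·⌉ = 1844
j=7: r + 6k = 2211.064181… → ⌈·⌉ = 2212
j=8: r + 7k = 2578.700545… → ⌈·⌉ = 2579
j=9: r + 8k = 2946.336909… → ⌈·⌉ = 2947
j=10: r + 9k = 3313.973272… → ⌈·⌉ = 3314
j=11: r + 10k = 3681.609636… → ⌈·⌉ = 3682

6, 373, 741, 1109, 1476, 1844, 2212, 2579, 2947, 3314, 3682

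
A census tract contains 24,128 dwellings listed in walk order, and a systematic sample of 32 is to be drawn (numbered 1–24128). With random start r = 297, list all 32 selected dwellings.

k = N/n = 24128/32 = 754
dwelling 1: 297
dwelling 2: 297 + 754 = 1051
dwelling 3: 1051 + 754 = 1805
dwelling 4: 1805 + 754 = 2559
dwelling 5: 2559 + 754 = 3313
dwelling 6: 3313 + 754 = 4067
dwelling 7: 4067 + 754 = 4821
dwelling 8: 4821 + 754 = 5575
dwelling 9: 5575 + 754 = 6329
dwelling 10: 6329 + 754 = 7083
dwelling 11: 7083 + 754 = 7837
dwelling 12: 7837 + 754 = 8591
dwelling 13: 8591 + 754 = 9345
dwelling 14: 9345 + 754 = 10099
dwelling 15: 10099 + 754 = 10853
dwelling 16: 10853 + 754 = 11607
dwelling 17: 11607 + 754 = 12361
dwelling 18: 12361 + 754 = 13115
dwelling 19: 13115 + 754 = 13869
dwelling 20: 13869 + 754 = 14623
dwelling 21: 14623 + 754 = 15377
dwelling 22: 15377 + 754 = 16131
dwelling 23: 16131 + 754 = 16885
dwelling 24: 16885 + 754 = 17639
dwelling 25: 17639 + 754 = 18393
dwelling 26: 18393 + 754 = 19147
dwelling 27: 19147 + 754 = 19901
dwelling 28: 19901 + 754 = 20655
dwelling 29: 20655 + 754 = 21409
dwelling 30: 21409 + 754 = 22163
dwelling 31: 22163 + 754 = 22917
dwelling 32: 22917 + 754 = 23671

297, 1051, 1805, 2559, 3313, 4067, 4821, 5575, 6329, 7083, 7837, 8591, 9345, 10099, 10853, 11607, 12361, 13115, 13869, 14623, 15377, 16131, 16885, 17639, 18393, 19147, 19901, 20655, 21409, 22163, 22917, 23671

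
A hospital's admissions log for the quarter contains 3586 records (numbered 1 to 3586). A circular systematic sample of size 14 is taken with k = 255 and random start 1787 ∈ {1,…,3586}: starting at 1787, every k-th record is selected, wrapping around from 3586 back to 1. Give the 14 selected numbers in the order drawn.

Selection 1: 1787
Selection 2: 1787 + 255 = 2042
Selection 3: 2042 + 255 = 2297
Selection 4: 2297 + 255 = 2552
Selection 5: 2552 + 255 = 2807
Selection 6: 2807 + 255 = 3062
Selection 7: 3062 + 255 = 3317
Selection 8: 3317 + 255 = 3572
Selection 9: 3572 + 255 = 3827 → 3827 − 3586 = 241
Selection 10: 241 + 255 = 496
Selection 11: 496 + 255 = 751
Selection 12: 751 + 255 = 1006
Selection 13: 1006 + 255 = 1261
Selection 14: 1261 + 255 = 1516

1787, 2042, 2297, 2552, 2807, 3062, 3317, 3572, 241, 496, 751, 1006, 1261, 1516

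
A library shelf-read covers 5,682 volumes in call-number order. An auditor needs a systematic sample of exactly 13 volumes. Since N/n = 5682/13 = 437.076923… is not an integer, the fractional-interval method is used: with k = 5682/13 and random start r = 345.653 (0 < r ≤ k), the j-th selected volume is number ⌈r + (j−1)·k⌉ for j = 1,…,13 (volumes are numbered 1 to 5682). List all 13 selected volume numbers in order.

346, 783, 1220, 1657, 2094, 2532, 2969, 3406, 3843, 4280, 4717, 5154, 5591

j=1: r + 0k = 345.653 → ⌈·⌉ = 346
j=2: r + 1k = 782.729923… → ⌈·⌉ = 783
j=3: r + 2k = 1219.806846… → ⌈·⌉ = 1220
j=4: r + 3k = 1656.883769… → ⌈·⌉ = 1657
j=5: r + 4k = 2093.960692… → ⌈·⌉ = 2094
j=6: r + 5k = 2531.037615… → ⌈·⌉ = 2532
j=7: r + 6k = 2968.114538… → ⌈·⌉ = 2969
j=8: r + 7k = 3405.191461… → ⌈·⌉ = 3406
j=9: r + 8k = 3842.268384… → ⌈·⌉ = 3843
j=10: r + 9k = 4279.345307… → ⌈·⌉ = 4280
j=11: r + 10k = 4716.422230… → ⌈·⌉ = 4717
j=12: r + 11k = 5153.499153… → ⌈·⌉ = 5154
j=13: r + 12k = 5590.576076… → ⌈·⌉ = 5591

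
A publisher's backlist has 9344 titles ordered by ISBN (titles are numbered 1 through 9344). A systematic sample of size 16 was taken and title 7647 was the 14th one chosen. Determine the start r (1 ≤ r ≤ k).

55

k = 9344/16 = 584
r = 7647 − (14−1)×584 = 7647 − 7592 = 55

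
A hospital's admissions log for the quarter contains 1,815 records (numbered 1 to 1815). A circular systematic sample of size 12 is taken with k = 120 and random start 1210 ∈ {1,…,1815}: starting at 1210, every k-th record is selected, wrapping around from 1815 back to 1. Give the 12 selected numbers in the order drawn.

Selection 1: 1210
Selection 2: 1210 + 120 = 1330
Selection 3: 1330 + 120 = 1450
Selection 4: 1450 + 120 = 1570
Selection 5: 1570 + 120 = 1690
Selection 6: 1690 + 120 = 1810
Selection 7: 1810 + 120 = 1930 → 1930 − 1815 = 115
Selection 8: 115 + 120 = 235
Selection 9: 235 + 120 = 355
Selection 10: 355 + 120 = 475
Selection 11: 475 + 120 = 595
Selection 12: 595 + 120 = 715

1210, 1330, 1450, 1570, 1690, 1810, 115, 235, 355, 475, 595, 715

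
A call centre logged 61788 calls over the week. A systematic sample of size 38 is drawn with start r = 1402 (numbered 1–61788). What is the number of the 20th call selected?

32296

k = 61788/38 = 1626
20th selection = r + (20−1)·k = 1402 + 19×1626 = 1402 + 30894 = 32296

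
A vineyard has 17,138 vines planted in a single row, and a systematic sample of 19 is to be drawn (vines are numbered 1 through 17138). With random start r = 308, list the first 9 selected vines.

308, 1210, 2112, 3014, 3916, 4818, 5720, 6622, 7524

k = N/n = 17138/19 = 902
vine 1: 308
vine 2: 308 + 902 = 1210
vine 3: 1210 + 902 = 2112
vine 4: 2112 + 902 = 3014
vine 5: 3014 + 902 = 3916
vine 6: 3916 + 902 = 4818
vine 7: 4818 + 902 = 5720
vine 8: 5720 + 902 = 6622
vine 9: 6622 + 902 = 7524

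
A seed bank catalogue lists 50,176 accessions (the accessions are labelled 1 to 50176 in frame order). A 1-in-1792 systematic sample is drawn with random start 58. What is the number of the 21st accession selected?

35898

k = 1792
21st selection = r + (21−1)·k = 58 + 20×1792 = 58 + 35840 = 35898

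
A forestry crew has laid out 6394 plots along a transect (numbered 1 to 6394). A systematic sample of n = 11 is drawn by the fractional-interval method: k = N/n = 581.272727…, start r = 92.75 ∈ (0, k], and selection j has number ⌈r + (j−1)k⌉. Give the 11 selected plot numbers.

j=1: r + 0k = 92.75 → ⌈·⌉ = 93
j=2: r + 1k = 674.022727… → ⌈·⌉ = 675
j=3: r + 2k = 1255.295454… → ⌈·⌉ = 1256
j=4: r + 3k = 1836.568181… → ⌈·⌉ = 1837
j=5: r + 4k = 2417.840909… → ⌈·⌉ = 2418
j=6: r + 5k = 2999.113636… → ⌈·⌉ = 3000
j=7: r + 6k = 3580.386363… → ⌈·⌉ = 3581
j=8: r + 7k = 4161.659090… → ⌈·⌉ = 4162
j=9: r + 8k = 4742.931818… → ⌈·⌉ = 4743
j=10: r + 9k = 5324.204545… → ⌈·⌉ = 5325
j=11: r + 10k = 5905.477272… → ⌈·⌉ = 5906

93, 675, 1256, 1837, 2418, 3000, 3581, 4162, 4743, 5325, 5906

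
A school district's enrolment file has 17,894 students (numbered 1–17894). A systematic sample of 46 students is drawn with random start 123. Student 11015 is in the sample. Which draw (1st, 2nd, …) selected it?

29

k = 17894/46 = 389
position = (11015 − 123)/389 + 1 = 10892/389 + 1 = 28 + 1 = 29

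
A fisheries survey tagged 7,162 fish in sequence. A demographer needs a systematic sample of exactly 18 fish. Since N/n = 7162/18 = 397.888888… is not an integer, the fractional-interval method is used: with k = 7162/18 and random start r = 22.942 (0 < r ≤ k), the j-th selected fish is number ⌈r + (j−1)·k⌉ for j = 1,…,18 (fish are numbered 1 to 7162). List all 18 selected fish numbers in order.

j=1: r + 0k = 22.942 → ⌈·⌉ = 23
j=2: r + 1k = 420.830888… → ⌈·⌉ = 421
j=3: r + 2k = 818.719777… → ⌈·⌉ = 819
j=4: r + 3k = 1216.608666… → ⌈·⌉ = 1217
j=5: r + 4k = 1614.497555… → ⌈·⌉ = 1615
j=6: r + 5k = 2012.386444… → ⌈·⌉ = 2013
j=7: r + 6k = 2410.275333… → ⌈·⌉ = 2411
j=8: r + 7k = 2808.164222… → ⌈·⌉ = 2809
j=9: r + 8k = 3206.053111… → ⌈·⌉ = 3207
j=10: r + 9k = 3603.942 → ⌈·⌉ = 3604
j=11: r + 10k = 4001.830888… → ⌈·⌉ = 4002
j=12: r + 11k = 4399.719777… → ⌈·⌉ = 4400
j=13: r + 12k = 4797.608666… → ⌈·⌉ = 4798
j=14: r + 13k = 5195.497555… → ⌈·⌉ = 5196
j=15: r + 14k = 5593.386444… → ⌈·⌉ = 5594
j=16: r + 15k = 5991.275333… → ⌈·⌉ = 5992
j=17: r + 16k = 6389.164222… → ⌈·⌉ = 6390
j=18: r + 17k = 6787.053111… → ⌈·⌉ = 6788

23, 421, 819, 1217, 1615, 2013, 2411, 2809, 3207, 3604, 4002, 4400, 4798, 5196, 5594, 5992, 6390, 6788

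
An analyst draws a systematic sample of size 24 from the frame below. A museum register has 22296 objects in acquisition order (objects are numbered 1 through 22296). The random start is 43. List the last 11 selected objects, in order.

12120, 13049, 13978, 14907, 15836, 16765, 17694, 18623, 19552, 20481, 21410

k = N/n = 22296/24 = 929
14th selection = 43 + 13×929 = 12120
15th: 12120 + 929 = 13049
16th: 13049 + 929 = 13978
17th: 13978 + 929 = 14907
18th: 14907 + 929 = 15836
19th: 15836 + 929 = 16765
20th: 16765 + 929 = 17694
21st: 17694 + 929 = 18623
22nd: 18623 + 929 = 19552
23rd: 19552 + 929 = 20481
24th: 20481 + 929 = 21410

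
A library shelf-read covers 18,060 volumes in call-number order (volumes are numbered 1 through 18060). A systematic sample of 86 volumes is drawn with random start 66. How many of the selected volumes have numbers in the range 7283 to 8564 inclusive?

k = 18060/86 = 210
First selection ≥ 7283: 66 + ⌈(7283−66)/210⌉·210 = 66 + 35×210 = 7416
Last selection ≤ 8564: 66 + ⌊(8564−66)/210⌋·210 = 66 + 40×210 = 8466
Count = 40 − 35 + 1 = 6

6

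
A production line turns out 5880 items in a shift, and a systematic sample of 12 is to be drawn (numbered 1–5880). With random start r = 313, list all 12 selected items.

313, 803, 1293, 1783, 2273, 2763, 3253, 3743, 4233, 4723, 5213, 5703

k = N/n = 5880/12 = 490
item 1: 313
item 2: 313 + 490 = 803
item 3: 803 + 490 = 1293
item 4: 1293 + 490 = 1783
item 5: 1783 + 490 = 2273
item 6: 2273 + 490 = 2763
item 7: 2763 + 490 = 3253
item 8: 3253 + 490 = 3743
item 9: 3743 + 490 = 4233
item 10: 4233 + 490 = 4723
item 11: 4723 + 490 = 5213
item 12: 5213 + 490 = 5703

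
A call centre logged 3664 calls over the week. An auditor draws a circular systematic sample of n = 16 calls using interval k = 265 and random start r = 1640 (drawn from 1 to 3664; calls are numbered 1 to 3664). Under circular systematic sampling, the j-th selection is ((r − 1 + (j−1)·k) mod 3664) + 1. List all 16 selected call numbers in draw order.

Selection 1: 1640
Selection 2: 1640 + 265 = 1905
Selection 3: 1905 + 265 = 2170
Selection 4: 2170 + 265 = 2435
Selection 5: 2435 + 265 = 2700
Selection 6: 2700 + 265 = 2965
Selection 7: 2965 + 265 = 3230
Selection 8: 3230 + 265 = 3495
Selection 9: 3495 + 265 = 3760 → 3760 − 3664 = 96
Selection 10: 96 + 265 = 361
Selection 11: 361 + 265 = 626
Selection 12: 626 + 265 = 891
Selection 13: 891 + 265 = 1156
Selection 14: 1156 + 265 = 1421
Selection 15: 1421 + 265 = 1686
Selection 16: 1686 + 265 = 1951

1640, 1905, 2170, 2435, 2700, 2965, 3230, 3495, 96, 361, 626, 891, 1156, 1421, 1686, 1951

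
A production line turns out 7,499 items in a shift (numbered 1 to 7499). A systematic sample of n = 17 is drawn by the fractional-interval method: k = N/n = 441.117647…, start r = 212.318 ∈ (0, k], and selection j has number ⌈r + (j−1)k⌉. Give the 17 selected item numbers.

213, 654, 1095, 1536, 1977, 2418, 2860, 3301, 3742, 4183, 4624, 5065, 5506, 5947, 6388, 6830, 7271

j=1: r + 0k = 212.318 → ⌈·⌉ = 213
j=2: r + 1k = 653.435647… → ⌈·⌉ = 654
j=3: r + 2k = 1094.553294… → ⌈·⌉ = 1095
j=4: r + 3k = 1535.670941… → ⌈·⌉ = 1536
j=5: r + 4k = 1976.788588… → ⌈·⌉ = 1977
j=6: r + 5k = 2417.906235… → ⌈·⌉ = 2418
j=7: r + 6k = 2859.023882… → ⌈·⌉ = 2860
j=8: r + 7k = 3300.141529… → ⌈·⌉ = 3301
j=9: r + 8k = 3741.259176… → ⌈·⌉ = 3742
j=10: r + 9k = 4182.376823… → ⌈·⌉ = 4183
j=11: r + 10k = 4623.494470… → ⌈·⌉ = 4624
j=12: r + 11k = 5064.612117… → ⌈·⌉ = 5065
j=13: r + 12k = 5505.729764… → ⌈·⌉ = 5506
j=14: r + 13k = 5946.847411… → ⌈·⌉ = 5947
j=15: r + 14k = 6387.965058… → ⌈·⌉ = 6388
j=16: r + 15k = 6829.082705… → ⌈·⌉ = 6830
j=17: r + 16k = 7270.200352… → ⌈·⌉ = 7271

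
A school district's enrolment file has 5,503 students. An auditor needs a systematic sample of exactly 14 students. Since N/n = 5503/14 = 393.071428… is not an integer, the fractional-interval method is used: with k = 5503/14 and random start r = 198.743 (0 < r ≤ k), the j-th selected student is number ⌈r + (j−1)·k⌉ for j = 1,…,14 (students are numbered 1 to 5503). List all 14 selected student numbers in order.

199, 592, 985, 1378, 1772, 2165, 2558, 2951, 3344, 3737, 4130, 4523, 4916, 5309

j=1: r + 0k = 198.743 → ⌈·⌉ = 199
j=2: r + 1k = 591.814428… → ⌈·⌉ = 592
j=3: r + 2k = 984.885857… → ⌈·⌉ = 985
j=4: r + 3k = 1377.957285… → ⌈·⌉ = 1378
j=5: r + 4k = 1771.028714… → ⌈·⌉ = 1772
j=6: r + 5k = 2164.100142… → ⌈·⌉ = 2165
j=7: r + 6k = 2557.171571… → ⌈·⌉ = 2558
j=8: r + 7k = 2950.243 → ⌈·⌉ = 2951
j=9: r + 8k = 3343.314428… → ⌈·⌉ = 3344
j=10: r + 9k = 3736.385857… → ⌈·⌉ = 3737
j=11: r + 10k = 4129.457285… → ⌈·⌉ = 4130
j=12: r + 11k = 4522.528714… → ⌈·⌉ = 4523
j=13: r + 12k = 4915.600142… → ⌈·⌉ = 4916
j=14: r + 13k = 5308.671571… → ⌈·⌉ = 5309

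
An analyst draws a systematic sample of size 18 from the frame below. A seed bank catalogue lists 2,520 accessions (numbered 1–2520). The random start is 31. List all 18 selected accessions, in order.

k = N/n = 2520/18 = 140
accession 1: 31
accession 2: 31 + 140 = 171
accession 3: 171 + 140 = 311
accession 4: 311 + 140 = 451
accession 5: 451 + 140 = 591
accession 6: 591 + 140 = 731
accession 7: 731 + 140 = 871
accession 8: 871 + 140 = 1011
accession 9: 1011 + 140 = 1151
accession 10: 1151 + 140 = 1291
accession 11: 1291 + 140 = 1431
accession 12: 1431 + 140 = 1571
accession 13: 1571 + 140 = 1711
accession 14: 1711 + 140 = 1851
accession 15: 1851 + 140 = 1991
accession 16: 1991 + 140 = 2131
accession 17: 2131 + 140 = 2271
accession 18: 2271 + 140 = 2411

31, 171, 311, 451, 591, 731, 871, 1011, 1151, 1291, 1431, 1571, 1711, 1851, 1991, 2131, 2271, 2411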